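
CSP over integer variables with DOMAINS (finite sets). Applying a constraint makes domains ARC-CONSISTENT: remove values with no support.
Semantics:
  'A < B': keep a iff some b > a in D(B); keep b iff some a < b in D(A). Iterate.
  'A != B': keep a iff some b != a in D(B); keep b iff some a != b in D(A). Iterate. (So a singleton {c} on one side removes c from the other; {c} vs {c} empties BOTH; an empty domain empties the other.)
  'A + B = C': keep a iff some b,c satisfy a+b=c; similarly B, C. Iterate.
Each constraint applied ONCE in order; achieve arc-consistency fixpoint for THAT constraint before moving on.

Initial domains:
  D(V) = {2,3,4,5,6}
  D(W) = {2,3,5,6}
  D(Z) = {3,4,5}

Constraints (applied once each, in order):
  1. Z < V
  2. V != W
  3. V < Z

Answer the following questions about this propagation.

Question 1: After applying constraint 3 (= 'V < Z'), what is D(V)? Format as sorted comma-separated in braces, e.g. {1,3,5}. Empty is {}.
Constraint 1 (Z < V) on D(Z)={3,4,5} D(V)={2,3,4,5,6}: V {2,3,4,5,6}->{4,5,6}
Constraint 2 (V != W) on D(V)={4,5,6} D(W)={2,3,5,6}: no change
Constraint 3 (V < Z) on D(V)={4,5,6} D(Z)={3,4,5}: V {4,5,6}->{4}; Z {3,4,5}->{5}
So after constraint 3: D(V) = {4}

Answer: {4}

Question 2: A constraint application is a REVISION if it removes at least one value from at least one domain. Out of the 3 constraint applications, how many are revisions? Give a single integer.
Constraint 1 (Z < V) on D(Z)={3,4,5} D(V)={2,3,4,5,6}: V {2,3,4,5,6}->{4,5,6} => REVISION
Constraint 2 (V != W) on D(V)={4,5,6} D(W)={2,3,5,6}: no change => not a revision
Constraint 3 (V < Z) on D(V)={4,5,6} D(Z)={3,4,5}: V {4,5,6}->{4}; Z {3,4,5}->{5} => REVISION
Total revisions = 2

Answer: 2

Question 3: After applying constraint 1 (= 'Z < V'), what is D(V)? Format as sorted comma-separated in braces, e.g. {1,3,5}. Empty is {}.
Constraint 1 (Z < V) on D(Z)={3,4,5} D(V)={2,3,4,5,6}: V {2,3,4,5,6}->{4,5,6}
So after constraint 1: D(V) = {4,5,6}

Answer: {4,5,6}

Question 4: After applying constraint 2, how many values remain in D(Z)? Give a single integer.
Answer: 3

Derivation:
Constraint 1 (Z < V) on D(Z)={3,4,5} D(V)={2,3,4,5,6}: V {2,3,4,5,6}->{4,5,6}
Constraint 2 (V != W) on D(V)={4,5,6} D(W)={2,3,5,6}: no change
So after constraint 2: D(Z)={3,4,5}, size = 3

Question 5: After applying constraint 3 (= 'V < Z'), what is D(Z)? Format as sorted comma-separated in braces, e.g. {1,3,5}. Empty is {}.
Constraint 1 (Z < V) on D(Z)={3,4,5} D(V)={2,3,4,5,6}: V {2,3,4,5,6}->{4,5,6}
Constraint 2 (V != W) on D(V)={4,5,6} D(W)={2,3,5,6}: no change
Constraint 3 (V < Z) on D(V)={4,5,6} D(Z)={3,4,5}: V {4,5,6}->{4}; Z {3,4,5}->{5}
So after constraint 3: D(Z) = {5}

Answer: {5}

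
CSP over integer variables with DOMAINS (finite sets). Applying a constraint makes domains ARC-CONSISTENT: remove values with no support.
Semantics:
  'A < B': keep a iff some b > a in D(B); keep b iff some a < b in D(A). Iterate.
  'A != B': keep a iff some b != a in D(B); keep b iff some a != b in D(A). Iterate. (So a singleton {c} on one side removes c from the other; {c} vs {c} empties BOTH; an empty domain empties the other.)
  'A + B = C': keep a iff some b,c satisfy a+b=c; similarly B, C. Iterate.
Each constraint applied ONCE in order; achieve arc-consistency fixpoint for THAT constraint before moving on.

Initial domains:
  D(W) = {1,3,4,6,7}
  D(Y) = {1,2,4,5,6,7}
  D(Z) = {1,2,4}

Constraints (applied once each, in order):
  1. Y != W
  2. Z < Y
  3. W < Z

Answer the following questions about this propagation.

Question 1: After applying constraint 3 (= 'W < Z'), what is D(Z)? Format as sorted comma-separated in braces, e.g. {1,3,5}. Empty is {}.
Answer: {2,4}

Derivation:
Constraint 1 (Y != W) on D(Y)={1,2,4,5,6,7} D(W)={1,3,4,6,7}: no change
Constraint 2 (Z < Y) on D(Z)={1,2,4} D(Y)={1,2,4,5,6,7}: Y {1,2,4,5,6,7}->{2,4,5,6,7}
Constraint 3 (W < Z) on D(W)={1,3,4,6,7} D(Z)={1,2,4}: W {1,3,4,6,7}->{1,3}; Z {1,2,4}->{2,4}
So after constraint 3: D(Z) = {2,4}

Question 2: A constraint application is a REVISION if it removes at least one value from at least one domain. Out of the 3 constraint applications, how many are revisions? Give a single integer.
Answer: 2

Derivation:
Constraint 1 (Y != W) on D(Y)={1,2,4,5,6,7} D(W)={1,3,4,6,7}: no change => not a revision
Constraint 2 (Z < Y) on D(Z)={1,2,4} D(Y)={1,2,4,5,6,7}: Y {1,2,4,5,6,7}->{2,4,5,6,7} => REVISION
Constraint 3 (W < Z) on D(W)={1,3,4,6,7} D(Z)={1,2,4}: W {1,3,4,6,7}->{1,3}; Z {1,2,4}->{2,4} => REVISION
Total revisions = 2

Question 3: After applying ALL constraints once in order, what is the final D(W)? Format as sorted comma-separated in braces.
Constraint 1 (Y != W) on D(Y)={1,2,4,5,6,7} D(W)={1,3,4,6,7}: no change
Constraint 2 (Z < Y) on D(Z)={1,2,4} D(Y)={1,2,4,5,6,7}: Y {1,2,4,5,6,7}->{2,4,5,6,7}
Constraint 3 (W < Z) on D(W)={1,3,4,6,7} D(Z)={1,2,4}: W {1,3,4,6,7}->{1,3}; Z {1,2,4}->{2,4}
So after all 3 constraints: D(W) = {1,3}

Answer: {1,3}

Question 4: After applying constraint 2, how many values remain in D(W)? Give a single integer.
Constraint 1 (Y != W) on D(Y)={1,2,4,5,6,7} D(W)={1,3,4,6,7}: no change
Constraint 2 (Z < Y) on D(Z)={1,2,4} D(Y)={1,2,4,5,6,7}: Y {1,2,4,5,6,7}->{2,4,5,6,7}
So after constraint 2: D(W)={1,3,4,6,7}, size = 5

Answer: 5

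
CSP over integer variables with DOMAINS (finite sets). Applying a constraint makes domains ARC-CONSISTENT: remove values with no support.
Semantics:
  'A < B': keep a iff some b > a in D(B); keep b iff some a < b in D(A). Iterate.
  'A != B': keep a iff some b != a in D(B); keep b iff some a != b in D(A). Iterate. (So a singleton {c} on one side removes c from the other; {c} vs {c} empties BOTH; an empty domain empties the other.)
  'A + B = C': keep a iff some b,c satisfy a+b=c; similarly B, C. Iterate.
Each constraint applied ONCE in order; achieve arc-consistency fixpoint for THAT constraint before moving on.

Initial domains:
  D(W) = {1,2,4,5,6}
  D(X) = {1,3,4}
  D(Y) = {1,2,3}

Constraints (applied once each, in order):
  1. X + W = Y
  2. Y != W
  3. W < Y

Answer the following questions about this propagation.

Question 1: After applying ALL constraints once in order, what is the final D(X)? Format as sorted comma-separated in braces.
Constraint 1 (X + W = Y) on D(X)={1,3,4} D(W)={1,2,4,5,6} D(Y)={1,2,3}: X {1,3,4}->{1}; W {1,2,4,5,6}->{1,2}; Y {1,2,3}->{2,3}
Constraint 2 (Y != W) on D(Y)={2,3} D(W)={1,2}: no change
Constraint 3 (W < Y) on D(W)={1,2} D(Y)={2,3}: no change
So after all 3 constraints: D(X) = {1}

Answer: {1}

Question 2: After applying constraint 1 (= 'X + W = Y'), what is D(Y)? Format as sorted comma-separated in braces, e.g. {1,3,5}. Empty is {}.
Answer: {2,3}

Derivation:
Constraint 1 (X + W = Y) on D(X)={1,3,4} D(W)={1,2,4,5,6} D(Y)={1,2,3}: X {1,3,4}->{1}; W {1,2,4,5,6}->{1,2}; Y {1,2,3}->{2,3}
So after constraint 1: D(Y) = {2,3}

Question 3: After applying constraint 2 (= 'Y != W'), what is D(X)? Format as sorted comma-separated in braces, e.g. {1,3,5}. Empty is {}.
Constraint 1 (X + W = Y) on D(X)={1,3,4} D(W)={1,2,4,5,6} D(Y)={1,2,3}: X {1,3,4}->{1}; W {1,2,4,5,6}->{1,2}; Y {1,2,3}->{2,3}
Constraint 2 (Y != W) on D(Y)={2,3} D(W)={1,2}: no change
So after constraint 2: D(X) = {1}

Answer: {1}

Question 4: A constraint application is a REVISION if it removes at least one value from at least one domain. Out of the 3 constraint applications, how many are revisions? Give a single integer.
Answer: 1

Derivation:
Constraint 1 (X + W = Y) on D(X)={1,3,4} D(W)={1,2,4,5,6} D(Y)={1,2,3}: X {1,3,4}->{1}; W {1,2,4,5,6}->{1,2}; Y {1,2,3}->{2,3} => REVISION
Constraint 2 (Y != W) on D(Y)={2,3} D(W)={1,2}: no change => not a revision
Constraint 3 (W < Y) on D(W)={1,2} D(Y)={2,3}: no change => not a revision
Total revisions = 1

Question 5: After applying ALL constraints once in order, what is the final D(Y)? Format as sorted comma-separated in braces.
Answer: {2,3}

Derivation:
Constraint 1 (X + W = Y) on D(X)={1,3,4} D(W)={1,2,4,5,6} D(Y)={1,2,3}: X {1,3,4}->{1}; W {1,2,4,5,6}->{1,2}; Y {1,2,3}->{2,3}
Constraint 2 (Y != W) on D(Y)={2,3} D(W)={1,2}: no change
Constraint 3 (W < Y) on D(W)={1,2} D(Y)={2,3}: no change
So after all 3 constraints: D(Y) = {2,3}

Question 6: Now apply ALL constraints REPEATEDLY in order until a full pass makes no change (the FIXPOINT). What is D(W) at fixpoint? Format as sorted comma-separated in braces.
Answer: {1,2}

Derivation:
pass 0 (initial): D(W)={1,2,4,5,6}
pass 1: W {1,2,4,5,6}->{1,2}; X {1,3,4}->{1}; Y {1,2,3}->{2,3}
pass 2: no change
Fixpoint after 2 passes: D(W) = {1,2}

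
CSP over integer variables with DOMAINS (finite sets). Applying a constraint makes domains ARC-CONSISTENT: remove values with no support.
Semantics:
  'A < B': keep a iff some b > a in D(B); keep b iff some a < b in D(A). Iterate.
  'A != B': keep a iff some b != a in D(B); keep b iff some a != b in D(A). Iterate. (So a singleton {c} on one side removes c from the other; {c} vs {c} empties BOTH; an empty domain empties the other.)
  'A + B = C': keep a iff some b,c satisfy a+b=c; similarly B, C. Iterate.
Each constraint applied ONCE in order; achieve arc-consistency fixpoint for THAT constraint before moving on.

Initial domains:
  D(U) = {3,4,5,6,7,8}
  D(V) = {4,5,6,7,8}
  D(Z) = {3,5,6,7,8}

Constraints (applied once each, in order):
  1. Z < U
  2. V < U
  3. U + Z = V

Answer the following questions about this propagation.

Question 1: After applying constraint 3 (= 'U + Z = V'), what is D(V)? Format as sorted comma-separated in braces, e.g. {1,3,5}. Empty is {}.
Answer: {}

Derivation:
Constraint 1 (Z < U) on D(Z)={3,5,6,7,8} D(U)={3,4,5,6,7,8}: Z {3,5,6,7,8}->{3,5,6,7}; U {3,4,5,6,7,8}->{4,5,6,7,8}
Constraint 2 (V < U) on D(V)={4,5,6,7,8} D(U)={4,5,6,7,8}: V {4,5,6,7,8}->{4,5,6,7}; U {4,5,6,7,8}->{5,6,7,8}
Constraint 3 (U + Z = V) on D(U)={5,6,7,8} D(Z)={3,5,6,7} D(V)={4,5,6,7}: U {5,6,7,8}->{}; Z {3,5,6,7}->{}; V {4,5,6,7}->{}
So after constraint 3: D(V) = {}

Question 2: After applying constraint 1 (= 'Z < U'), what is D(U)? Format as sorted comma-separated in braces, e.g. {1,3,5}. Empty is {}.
Answer: {4,5,6,7,8}

Derivation:
Constraint 1 (Z < U) on D(Z)={3,5,6,7,8} D(U)={3,4,5,6,7,8}: Z {3,5,6,7,8}->{3,5,6,7}; U {3,4,5,6,7,8}->{4,5,6,7,8}
So after constraint 1: D(U) = {4,5,6,7,8}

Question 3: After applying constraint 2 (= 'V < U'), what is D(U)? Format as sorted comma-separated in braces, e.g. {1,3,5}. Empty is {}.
Answer: {5,6,7,8}

Derivation:
Constraint 1 (Z < U) on D(Z)={3,5,6,7,8} D(U)={3,4,5,6,7,8}: Z {3,5,6,7,8}->{3,5,6,7}; U {3,4,5,6,7,8}->{4,5,6,7,8}
Constraint 2 (V < U) on D(V)={4,5,6,7,8} D(U)={4,5,6,7,8}: V {4,5,6,7,8}->{4,5,6,7}; U {4,5,6,7,8}->{5,6,7,8}
So after constraint 2: D(U) = {5,6,7,8}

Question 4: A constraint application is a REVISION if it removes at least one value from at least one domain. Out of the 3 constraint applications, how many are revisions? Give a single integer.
Answer: 3

Derivation:
Constraint 1 (Z < U) on D(Z)={3,5,6,7,8} D(U)={3,4,5,6,7,8}: Z {3,5,6,7,8}->{3,5,6,7}; U {3,4,5,6,7,8}->{4,5,6,7,8} => REVISION
Constraint 2 (V < U) on D(V)={4,5,6,7,8} D(U)={4,5,6,7,8}: V {4,5,6,7,8}->{4,5,6,7}; U {4,5,6,7,8}->{5,6,7,8} => REVISION
Constraint 3 (U + Z = V) on D(U)={5,6,7,8} D(Z)={3,5,6,7} D(V)={4,5,6,7}: U {5,6,7,8}->{}; Z {3,5,6,7}->{}; V {4,5,6,7}->{} => REVISION
Total revisions = 3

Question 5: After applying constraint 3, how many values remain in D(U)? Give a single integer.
Answer: 0

Derivation:
Constraint 1 (Z < U) on D(Z)={3,5,6,7,8} D(U)={3,4,5,6,7,8}: Z {3,5,6,7,8}->{3,5,6,7}; U {3,4,5,6,7,8}->{4,5,6,7,8}
Constraint 2 (V < U) on D(V)={4,5,6,7,8} D(U)={4,5,6,7,8}: V {4,5,6,7,8}->{4,5,6,7}; U {4,5,6,7,8}->{5,6,7,8}
Constraint 3 (U + Z = V) on D(U)={5,6,7,8} D(Z)={3,5,6,7} D(V)={4,5,6,7}: U {5,6,7,8}->{}; Z {3,5,6,7}->{}; V {4,5,6,7}->{}
So after constraint 3: D(U)={}, size = 0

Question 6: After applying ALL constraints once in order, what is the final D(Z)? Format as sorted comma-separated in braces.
Answer: {}

Derivation:
Constraint 1 (Z < U) on D(Z)={3,5,6,7,8} D(U)={3,4,5,6,7,8}: Z {3,5,6,7,8}->{3,5,6,7}; U {3,4,5,6,7,8}->{4,5,6,7,8}
Constraint 2 (V < U) on D(V)={4,5,6,7,8} D(U)={4,5,6,7,8}: V {4,5,6,7,8}->{4,5,6,7}; U {4,5,6,7,8}->{5,6,7,8}
Constraint 3 (U + Z = V) on D(U)={5,6,7,8} D(Z)={3,5,6,7} D(V)={4,5,6,7}: U {5,6,7,8}->{}; Z {3,5,6,7}->{}; V {4,5,6,7}->{}
So after all 3 constraints: D(Z) = {}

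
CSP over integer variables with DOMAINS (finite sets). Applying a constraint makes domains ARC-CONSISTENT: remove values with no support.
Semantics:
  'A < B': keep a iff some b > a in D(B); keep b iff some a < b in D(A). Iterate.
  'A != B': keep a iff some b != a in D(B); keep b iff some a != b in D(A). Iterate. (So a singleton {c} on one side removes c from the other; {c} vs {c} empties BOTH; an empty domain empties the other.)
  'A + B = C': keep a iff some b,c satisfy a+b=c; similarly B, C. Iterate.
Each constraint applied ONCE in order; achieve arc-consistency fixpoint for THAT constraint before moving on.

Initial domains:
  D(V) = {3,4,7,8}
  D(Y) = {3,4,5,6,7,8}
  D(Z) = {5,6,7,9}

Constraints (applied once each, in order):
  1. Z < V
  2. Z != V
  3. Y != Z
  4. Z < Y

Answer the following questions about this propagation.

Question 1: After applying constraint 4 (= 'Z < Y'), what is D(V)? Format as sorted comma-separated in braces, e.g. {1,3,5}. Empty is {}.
Answer: {7,8}

Derivation:
Constraint 1 (Z < V) on D(Z)={5,6,7,9} D(V)={3,4,7,8}: Z {5,6,7,9}->{5,6,7}; V {3,4,7,8}->{7,8}
Constraint 2 (Z != V) on D(Z)={5,6,7} D(V)={7,8}: no change
Constraint 3 (Y != Z) on D(Y)={3,4,5,6,7,8} D(Z)={5,6,7}: no change
Constraint 4 (Z < Y) on D(Z)={5,6,7} D(Y)={3,4,5,6,7,8}: Y {3,4,5,6,7,8}->{6,7,8}
So after constraint 4: D(V) = {7,8}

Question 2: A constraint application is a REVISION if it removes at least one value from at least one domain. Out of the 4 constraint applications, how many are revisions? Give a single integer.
Constraint 1 (Z < V) on D(Z)={5,6,7,9} D(V)={3,4,7,8}: Z {5,6,7,9}->{5,6,7}; V {3,4,7,8}->{7,8} => REVISION
Constraint 2 (Z != V) on D(Z)={5,6,7} D(V)={7,8}: no change => not a revision
Constraint 3 (Y != Z) on D(Y)={3,4,5,6,7,8} D(Z)={5,6,7}: no change => not a revision
Constraint 4 (Z < Y) on D(Z)={5,6,7} D(Y)={3,4,5,6,7,8}: Y {3,4,5,6,7,8}->{6,7,8} => REVISION
Total revisions = 2

Answer: 2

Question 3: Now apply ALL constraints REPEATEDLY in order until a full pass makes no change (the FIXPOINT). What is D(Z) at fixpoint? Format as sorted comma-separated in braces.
Answer: {5,6,7}

Derivation:
pass 0 (initial): D(Z)={5,6,7,9}
pass 1: V {3,4,7,8}->{7,8}; Y {3,4,5,6,7,8}->{6,7,8}; Z {5,6,7,9}->{5,6,7}
pass 2: no change
Fixpoint after 2 passes: D(Z) = {5,6,7}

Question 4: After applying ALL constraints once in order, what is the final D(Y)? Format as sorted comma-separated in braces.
Constraint 1 (Z < V) on D(Z)={5,6,7,9} D(V)={3,4,7,8}: Z {5,6,7,9}->{5,6,7}; V {3,4,7,8}->{7,8}
Constraint 2 (Z != V) on D(Z)={5,6,7} D(V)={7,8}: no change
Constraint 3 (Y != Z) on D(Y)={3,4,5,6,7,8} D(Z)={5,6,7}: no change
Constraint 4 (Z < Y) on D(Z)={5,6,7} D(Y)={3,4,5,6,7,8}: Y {3,4,5,6,7,8}->{6,7,8}
So after all 4 constraints: D(Y) = {6,7,8}

Answer: {6,7,8}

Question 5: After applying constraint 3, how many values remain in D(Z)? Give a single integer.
Answer: 3

Derivation:
Constraint 1 (Z < V) on D(Z)={5,6,7,9} D(V)={3,4,7,8}: Z {5,6,7,9}->{5,6,7}; V {3,4,7,8}->{7,8}
Constraint 2 (Z != V) on D(Z)={5,6,7} D(V)={7,8}: no change
Constraint 3 (Y != Z) on D(Y)={3,4,5,6,7,8} D(Z)={5,6,7}: no change
So after constraint 3: D(Z)={5,6,7}, size = 3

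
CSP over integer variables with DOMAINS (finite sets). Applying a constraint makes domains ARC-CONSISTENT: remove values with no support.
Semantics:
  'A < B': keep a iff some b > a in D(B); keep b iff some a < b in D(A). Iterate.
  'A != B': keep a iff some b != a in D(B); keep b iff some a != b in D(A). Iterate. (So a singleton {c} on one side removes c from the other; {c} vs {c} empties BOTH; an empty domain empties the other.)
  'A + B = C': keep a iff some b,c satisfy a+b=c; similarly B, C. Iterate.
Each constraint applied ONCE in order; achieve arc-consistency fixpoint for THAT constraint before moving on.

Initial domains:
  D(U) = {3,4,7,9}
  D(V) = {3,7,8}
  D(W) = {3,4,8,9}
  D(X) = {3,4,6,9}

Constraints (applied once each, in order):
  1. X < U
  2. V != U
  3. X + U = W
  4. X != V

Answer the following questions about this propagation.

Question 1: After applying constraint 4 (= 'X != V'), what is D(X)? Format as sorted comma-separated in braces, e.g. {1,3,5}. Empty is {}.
Constraint 1 (X < U) on D(X)={3,4,6,9} D(U)={3,4,7,9}: X {3,4,6,9}->{3,4,6}; U {3,4,7,9}->{4,7,9}
Constraint 2 (V != U) on D(V)={3,7,8} D(U)={4,7,9}: no change
Constraint 3 (X + U = W) on D(X)={3,4,6} D(U)={4,7,9} D(W)={3,4,8,9}: X {3,4,6}->{4}; U {4,7,9}->{4}; W {3,4,8,9}->{8}
Constraint 4 (X != V) on D(X)={4} D(V)={3,7,8}: no change
So after constraint 4: D(X) = {4}

Answer: {4}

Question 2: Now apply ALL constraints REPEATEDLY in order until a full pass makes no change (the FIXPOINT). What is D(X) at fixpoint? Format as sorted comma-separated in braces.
pass 0 (initial): D(X)={3,4,6,9}
pass 1: U {3,4,7,9}->{4}; W {3,4,8,9}->{8}; X {3,4,6,9}->{4}
pass 2: U {4}->{}; V {3,7,8}->{}; W {8}->{}; X {4}->{}
pass 3: no change
Fixpoint after 3 passes: D(X) = {}

Answer: {}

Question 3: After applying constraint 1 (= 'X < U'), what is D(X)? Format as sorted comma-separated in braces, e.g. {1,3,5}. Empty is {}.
Constraint 1 (X < U) on D(X)={3,4,6,9} D(U)={3,4,7,9}: X {3,4,6,9}->{3,4,6}; U {3,4,7,9}->{4,7,9}
So after constraint 1: D(X) = {3,4,6}

Answer: {3,4,6}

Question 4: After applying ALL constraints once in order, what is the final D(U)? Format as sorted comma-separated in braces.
Constraint 1 (X < U) on D(X)={3,4,6,9} D(U)={3,4,7,9}: X {3,4,6,9}->{3,4,6}; U {3,4,7,9}->{4,7,9}
Constraint 2 (V != U) on D(V)={3,7,8} D(U)={4,7,9}: no change
Constraint 3 (X + U = W) on D(X)={3,4,6} D(U)={4,7,9} D(W)={3,4,8,9}: X {3,4,6}->{4}; U {4,7,9}->{4}; W {3,4,8,9}->{8}
Constraint 4 (X != V) on D(X)={4} D(V)={3,7,8}: no change
So after all 4 constraints: D(U) = {4}

Answer: {4}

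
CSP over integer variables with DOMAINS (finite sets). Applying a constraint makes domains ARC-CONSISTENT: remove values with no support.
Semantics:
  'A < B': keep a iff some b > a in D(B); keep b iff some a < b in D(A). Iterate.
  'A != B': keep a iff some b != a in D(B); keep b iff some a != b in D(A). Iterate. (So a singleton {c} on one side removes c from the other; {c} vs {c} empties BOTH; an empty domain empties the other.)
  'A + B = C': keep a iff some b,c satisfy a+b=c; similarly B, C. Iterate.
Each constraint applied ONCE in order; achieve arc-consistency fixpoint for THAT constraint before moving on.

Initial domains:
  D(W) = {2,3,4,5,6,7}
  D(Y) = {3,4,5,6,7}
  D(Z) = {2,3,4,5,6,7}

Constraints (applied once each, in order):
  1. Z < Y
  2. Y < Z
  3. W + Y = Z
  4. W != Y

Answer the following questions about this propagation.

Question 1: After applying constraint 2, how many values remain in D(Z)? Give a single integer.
Answer: 3

Derivation:
Constraint 1 (Z < Y) on D(Z)={2,3,4,5,6,7} D(Y)={3,4,5,6,7}: Z {2,3,4,5,6,7}->{2,3,4,5,6}
Constraint 2 (Y < Z) on D(Y)={3,4,5,6,7} D(Z)={2,3,4,5,6}: Y {3,4,5,6,7}->{3,4,5}; Z {2,3,4,5,6}->{4,5,6}
So after constraint 2: D(Z)={4,5,6}, size = 3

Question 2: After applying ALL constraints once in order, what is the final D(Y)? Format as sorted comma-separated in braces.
Constraint 1 (Z < Y) on D(Z)={2,3,4,5,6,7} D(Y)={3,4,5,6,7}: Z {2,3,4,5,6,7}->{2,3,4,5,6}
Constraint 2 (Y < Z) on D(Y)={3,4,5,6,7} D(Z)={2,3,4,5,6}: Y {3,4,5,6,7}->{3,4,5}; Z {2,3,4,5,6}->{4,5,6}
Constraint 3 (W + Y = Z) on D(W)={2,3,4,5,6,7} D(Y)={3,4,5} D(Z)={4,5,6}: W {2,3,4,5,6,7}->{2,3}; Y {3,4,5}->{3,4}; Z {4,5,6}->{5,6}
Constraint 4 (W != Y) on D(W)={2,3} D(Y)={3,4}: no change
So after all 4 constraints: D(Y) = {3,4}

Answer: {3,4}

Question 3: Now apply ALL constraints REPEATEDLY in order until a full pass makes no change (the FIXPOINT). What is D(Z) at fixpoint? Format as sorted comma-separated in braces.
Answer: {}

Derivation:
pass 0 (initial): D(Z)={2,3,4,5,6,7}
pass 1: W {2,3,4,5,6,7}->{2,3}; Y {3,4,5,6,7}->{3,4}; Z {2,3,4,5,6,7}->{5,6}
pass 2: W {2,3}->{}; Y {3,4}->{}; Z {5,6}->{}
pass 3: no change
Fixpoint after 3 passes: D(Z) = {}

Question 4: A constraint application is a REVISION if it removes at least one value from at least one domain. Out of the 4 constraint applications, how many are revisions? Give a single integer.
Constraint 1 (Z < Y) on D(Z)={2,3,4,5,6,7} D(Y)={3,4,5,6,7}: Z {2,3,4,5,6,7}->{2,3,4,5,6} => REVISION
Constraint 2 (Y < Z) on D(Y)={3,4,5,6,7} D(Z)={2,3,4,5,6}: Y {3,4,5,6,7}->{3,4,5}; Z {2,3,4,5,6}->{4,5,6} => REVISION
Constraint 3 (W + Y = Z) on D(W)={2,3,4,5,6,7} D(Y)={3,4,5} D(Z)={4,5,6}: W {2,3,4,5,6,7}->{2,3}; Y {3,4,5}->{3,4}; Z {4,5,6}->{5,6} => REVISION
Constraint 4 (W != Y) on D(W)={2,3} D(Y)={3,4}: no change => not a revision
Total revisions = 3

Answer: 3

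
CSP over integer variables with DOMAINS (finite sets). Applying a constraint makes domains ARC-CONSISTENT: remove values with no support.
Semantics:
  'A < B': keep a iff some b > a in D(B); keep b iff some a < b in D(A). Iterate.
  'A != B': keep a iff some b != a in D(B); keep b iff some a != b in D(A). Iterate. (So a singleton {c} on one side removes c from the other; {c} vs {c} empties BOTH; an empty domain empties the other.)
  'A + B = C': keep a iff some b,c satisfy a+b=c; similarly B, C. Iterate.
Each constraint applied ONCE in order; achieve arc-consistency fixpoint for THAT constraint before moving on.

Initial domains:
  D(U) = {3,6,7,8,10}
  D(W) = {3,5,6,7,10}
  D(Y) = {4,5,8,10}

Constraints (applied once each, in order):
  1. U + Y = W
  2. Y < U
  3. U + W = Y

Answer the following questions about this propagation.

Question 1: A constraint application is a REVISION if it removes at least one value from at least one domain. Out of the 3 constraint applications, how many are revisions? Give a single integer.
Answer: 3

Derivation:
Constraint 1 (U + Y = W) on D(U)={3,6,7,8,10} D(Y)={4,5,8,10} D(W)={3,5,6,7,10}: U {3,6,7,8,10}->{3,6}; Y {4,5,8,10}->{4}; W {3,5,6,7,10}->{7,10} => REVISION
Constraint 2 (Y < U) on D(Y)={4} D(U)={3,6}: U {3,6}->{6} => REVISION
Constraint 3 (U + W = Y) on D(U)={6} D(W)={7,10} D(Y)={4}: U {6}->{}; W {7,10}->{}; Y {4}->{} => REVISION
Total revisions = 3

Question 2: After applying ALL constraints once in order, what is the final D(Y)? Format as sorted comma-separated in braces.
Constraint 1 (U + Y = W) on D(U)={3,6,7,8,10} D(Y)={4,5,8,10} D(W)={3,5,6,7,10}: U {3,6,7,8,10}->{3,6}; Y {4,5,8,10}->{4}; W {3,5,6,7,10}->{7,10}
Constraint 2 (Y < U) on D(Y)={4} D(U)={3,6}: U {3,6}->{6}
Constraint 3 (U + W = Y) on D(U)={6} D(W)={7,10} D(Y)={4}: U {6}->{}; W {7,10}->{}; Y {4}->{}
So after all 3 constraints: D(Y) = {}

Answer: {}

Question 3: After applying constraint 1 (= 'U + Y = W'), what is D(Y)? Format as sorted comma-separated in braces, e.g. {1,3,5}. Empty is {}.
Answer: {4}

Derivation:
Constraint 1 (U + Y = W) on D(U)={3,6,7,8,10} D(Y)={4,5,8,10} D(W)={3,5,6,7,10}: U {3,6,7,8,10}->{3,6}; Y {4,5,8,10}->{4}; W {3,5,6,7,10}->{7,10}
So after constraint 1: D(Y) = {4}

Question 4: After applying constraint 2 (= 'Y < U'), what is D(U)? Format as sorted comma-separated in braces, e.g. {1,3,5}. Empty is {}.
Answer: {6}

Derivation:
Constraint 1 (U + Y = W) on D(U)={3,6,7,8,10} D(Y)={4,5,8,10} D(W)={3,5,6,7,10}: U {3,6,7,8,10}->{3,6}; Y {4,5,8,10}->{4}; W {3,5,6,7,10}->{7,10}
Constraint 2 (Y < U) on D(Y)={4} D(U)={3,6}: U {3,6}->{6}
So after constraint 2: D(U) = {6}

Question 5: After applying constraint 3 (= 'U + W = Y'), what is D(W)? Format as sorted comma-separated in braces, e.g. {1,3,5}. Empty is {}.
Constraint 1 (U + Y = W) on D(U)={3,6,7,8,10} D(Y)={4,5,8,10} D(W)={3,5,6,7,10}: U {3,6,7,8,10}->{3,6}; Y {4,5,8,10}->{4}; W {3,5,6,7,10}->{7,10}
Constraint 2 (Y < U) on D(Y)={4} D(U)={3,6}: U {3,6}->{6}
Constraint 3 (U + W = Y) on D(U)={6} D(W)={7,10} D(Y)={4}: U {6}->{}; W {7,10}->{}; Y {4}->{}
So after constraint 3: D(W) = {}

Answer: {}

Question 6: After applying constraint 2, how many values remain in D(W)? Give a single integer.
Constraint 1 (U + Y = W) on D(U)={3,6,7,8,10} D(Y)={4,5,8,10} D(W)={3,5,6,7,10}: U {3,6,7,8,10}->{3,6}; Y {4,5,8,10}->{4}; W {3,5,6,7,10}->{7,10}
Constraint 2 (Y < U) on D(Y)={4} D(U)={3,6}: U {3,6}->{6}
So after constraint 2: D(W)={7,10}, size = 2

Answer: 2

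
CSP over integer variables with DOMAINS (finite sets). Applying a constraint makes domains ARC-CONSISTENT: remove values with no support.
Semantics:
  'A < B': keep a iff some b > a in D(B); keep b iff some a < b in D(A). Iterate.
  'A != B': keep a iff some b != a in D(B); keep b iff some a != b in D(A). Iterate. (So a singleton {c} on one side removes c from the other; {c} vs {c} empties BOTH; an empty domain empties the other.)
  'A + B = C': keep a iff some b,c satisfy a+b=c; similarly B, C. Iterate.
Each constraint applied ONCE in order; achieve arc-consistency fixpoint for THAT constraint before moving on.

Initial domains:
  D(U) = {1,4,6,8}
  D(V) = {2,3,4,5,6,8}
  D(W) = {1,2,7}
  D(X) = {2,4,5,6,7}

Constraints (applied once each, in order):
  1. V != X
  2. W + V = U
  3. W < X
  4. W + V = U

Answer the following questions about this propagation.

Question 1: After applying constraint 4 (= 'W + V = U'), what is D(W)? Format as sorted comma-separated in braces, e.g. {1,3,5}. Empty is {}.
Answer: {1,2}

Derivation:
Constraint 1 (V != X) on D(V)={2,3,4,5,6,8} D(X)={2,4,5,6,7}: no change
Constraint 2 (W + V = U) on D(W)={1,2,7} D(V)={2,3,4,5,6,8} D(U)={1,4,6,8}: W {1,2,7}->{1,2}; V {2,3,4,5,6,8}->{2,3,4,5,6}; U {1,4,6,8}->{4,6,8}
Constraint 3 (W < X) on D(W)={1,2} D(X)={2,4,5,6,7}: no change
Constraint 4 (W + V = U) on D(W)={1,2} D(V)={2,3,4,5,6} D(U)={4,6,8}: no change
So after constraint 4: D(W) = {1,2}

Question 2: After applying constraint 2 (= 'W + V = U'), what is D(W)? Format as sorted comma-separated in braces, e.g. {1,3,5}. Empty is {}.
Constraint 1 (V != X) on D(V)={2,3,4,5,6,8} D(X)={2,4,5,6,7}: no change
Constraint 2 (W + V = U) on D(W)={1,2,7} D(V)={2,3,4,5,6,8} D(U)={1,4,6,8}: W {1,2,7}->{1,2}; V {2,3,4,5,6,8}->{2,3,4,5,6}; U {1,4,6,8}->{4,6,8}
So after constraint 2: D(W) = {1,2}

Answer: {1,2}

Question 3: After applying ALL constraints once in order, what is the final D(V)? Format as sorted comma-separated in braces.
Constraint 1 (V != X) on D(V)={2,3,4,5,6,8} D(X)={2,4,5,6,7}: no change
Constraint 2 (W + V = U) on D(W)={1,2,7} D(V)={2,3,4,5,6,8} D(U)={1,4,6,8}: W {1,2,7}->{1,2}; V {2,3,4,5,6,8}->{2,3,4,5,6}; U {1,4,6,8}->{4,6,8}
Constraint 3 (W < X) on D(W)={1,2} D(X)={2,4,5,6,7}: no change
Constraint 4 (W + V = U) on D(W)={1,2} D(V)={2,3,4,5,6} D(U)={4,6,8}: no change
So after all 4 constraints: D(V) = {2,3,4,5,6}

Answer: {2,3,4,5,6}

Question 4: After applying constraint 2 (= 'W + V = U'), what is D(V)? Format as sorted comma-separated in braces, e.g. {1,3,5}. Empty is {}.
Constraint 1 (V != X) on D(V)={2,3,4,5,6,8} D(X)={2,4,5,6,7}: no change
Constraint 2 (W + V = U) on D(W)={1,2,7} D(V)={2,3,4,5,6,8} D(U)={1,4,6,8}: W {1,2,7}->{1,2}; V {2,3,4,5,6,8}->{2,3,4,5,6}; U {1,4,6,8}->{4,6,8}
So after constraint 2: D(V) = {2,3,4,5,6}

Answer: {2,3,4,5,6}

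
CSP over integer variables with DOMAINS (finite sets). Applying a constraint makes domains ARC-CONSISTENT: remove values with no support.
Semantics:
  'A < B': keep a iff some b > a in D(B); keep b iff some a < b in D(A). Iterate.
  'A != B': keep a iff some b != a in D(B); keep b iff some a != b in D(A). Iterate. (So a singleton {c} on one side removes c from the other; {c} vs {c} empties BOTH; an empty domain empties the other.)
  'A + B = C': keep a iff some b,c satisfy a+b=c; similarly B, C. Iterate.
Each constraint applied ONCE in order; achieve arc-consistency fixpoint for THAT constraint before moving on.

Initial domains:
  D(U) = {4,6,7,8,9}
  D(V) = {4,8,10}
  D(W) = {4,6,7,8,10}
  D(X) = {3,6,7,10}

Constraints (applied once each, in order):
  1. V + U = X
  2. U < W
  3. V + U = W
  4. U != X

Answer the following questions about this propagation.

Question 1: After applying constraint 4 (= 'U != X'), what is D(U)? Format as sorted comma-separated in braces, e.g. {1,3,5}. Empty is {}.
Constraint 1 (V + U = X) on D(V)={4,8,10} D(U)={4,6,7,8,9} D(X)={3,6,7,10}: V {4,8,10}->{4}; U {4,6,7,8,9}->{6}; X {3,6,7,10}->{10}
Constraint 2 (U < W) on D(U)={6} D(W)={4,6,7,8,10}: W {4,6,7,8,10}->{7,8,10}
Constraint 3 (V + U = W) on D(V)={4} D(U)={6} D(W)={7,8,10}: W {7,8,10}->{10}
Constraint 4 (U != X) on D(U)={6} D(X)={10}: no change
So after constraint 4: D(U) = {6}

Answer: {6}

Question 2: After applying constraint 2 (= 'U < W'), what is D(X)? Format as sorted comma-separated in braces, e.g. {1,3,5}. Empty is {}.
Answer: {10}

Derivation:
Constraint 1 (V + U = X) on D(V)={4,8,10} D(U)={4,6,7,8,9} D(X)={3,6,7,10}: V {4,8,10}->{4}; U {4,6,7,8,9}->{6}; X {3,6,7,10}->{10}
Constraint 2 (U < W) on D(U)={6} D(W)={4,6,7,8,10}: W {4,6,7,8,10}->{7,8,10}
So after constraint 2: D(X) = {10}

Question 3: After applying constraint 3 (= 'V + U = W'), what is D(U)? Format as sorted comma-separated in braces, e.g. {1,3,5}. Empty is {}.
Constraint 1 (V + U = X) on D(V)={4,8,10} D(U)={4,6,7,8,9} D(X)={3,6,7,10}: V {4,8,10}->{4}; U {4,6,7,8,9}->{6}; X {3,6,7,10}->{10}
Constraint 2 (U < W) on D(U)={6} D(W)={4,6,7,8,10}: W {4,6,7,8,10}->{7,8,10}
Constraint 3 (V + U = W) on D(V)={4} D(U)={6} D(W)={7,8,10}: W {7,8,10}->{10}
So after constraint 3: D(U) = {6}

Answer: {6}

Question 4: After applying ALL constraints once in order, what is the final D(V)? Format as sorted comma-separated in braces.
Constraint 1 (V + U = X) on D(V)={4,8,10} D(U)={4,6,7,8,9} D(X)={3,6,7,10}: V {4,8,10}->{4}; U {4,6,7,8,9}->{6}; X {3,6,7,10}->{10}
Constraint 2 (U < W) on D(U)={6} D(W)={4,6,7,8,10}: W {4,6,7,8,10}->{7,8,10}
Constraint 3 (V + U = W) on D(V)={4} D(U)={6} D(W)={7,8,10}: W {7,8,10}->{10}
Constraint 4 (U != X) on D(U)={6} D(X)={10}: no change
So after all 4 constraints: D(V) = {4}

Answer: {4}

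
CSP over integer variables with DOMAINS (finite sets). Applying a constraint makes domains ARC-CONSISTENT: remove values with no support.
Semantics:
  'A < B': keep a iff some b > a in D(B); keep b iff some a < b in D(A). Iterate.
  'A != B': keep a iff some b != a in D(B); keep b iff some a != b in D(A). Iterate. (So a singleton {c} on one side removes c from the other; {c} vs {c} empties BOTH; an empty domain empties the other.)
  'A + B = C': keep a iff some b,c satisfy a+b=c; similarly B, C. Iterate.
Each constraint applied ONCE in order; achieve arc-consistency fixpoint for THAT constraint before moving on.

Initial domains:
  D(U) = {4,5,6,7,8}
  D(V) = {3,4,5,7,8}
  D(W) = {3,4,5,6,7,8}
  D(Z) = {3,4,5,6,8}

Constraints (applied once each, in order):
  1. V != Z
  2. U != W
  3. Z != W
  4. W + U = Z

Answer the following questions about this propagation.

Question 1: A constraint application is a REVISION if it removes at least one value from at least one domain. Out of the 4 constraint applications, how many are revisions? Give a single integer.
Constraint 1 (V != Z) on D(V)={3,4,5,7,8} D(Z)={3,4,5,6,8}: no change => not a revision
Constraint 2 (U != W) on D(U)={4,5,6,7,8} D(W)={3,4,5,6,7,8}: no change => not a revision
Constraint 3 (Z != W) on D(Z)={3,4,5,6,8} D(W)={3,4,5,6,7,8}: no change => not a revision
Constraint 4 (W + U = Z) on D(W)={3,4,5,6,7,8} D(U)={4,5,6,7,8} D(Z)={3,4,5,6,8}: W {3,4,5,6,7,8}->{3,4}; U {4,5,6,7,8}->{4,5}; Z {3,4,5,6,8}->{8} => REVISION
Total revisions = 1

Answer: 1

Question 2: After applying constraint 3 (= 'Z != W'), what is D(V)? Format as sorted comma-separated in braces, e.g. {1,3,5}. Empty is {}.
Answer: {3,4,5,7,8}

Derivation:
Constraint 1 (V != Z) on D(V)={3,4,5,7,8} D(Z)={3,4,5,6,8}: no change
Constraint 2 (U != W) on D(U)={4,5,6,7,8} D(W)={3,4,5,6,7,8}: no change
Constraint 3 (Z != W) on D(Z)={3,4,5,6,8} D(W)={3,4,5,6,7,8}: no change
So after constraint 3: D(V) = {3,4,5,7,8}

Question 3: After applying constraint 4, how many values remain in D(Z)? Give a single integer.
Constraint 1 (V != Z) on D(V)={3,4,5,7,8} D(Z)={3,4,5,6,8}: no change
Constraint 2 (U != W) on D(U)={4,5,6,7,8} D(W)={3,4,5,6,7,8}: no change
Constraint 3 (Z != W) on D(Z)={3,4,5,6,8} D(W)={3,4,5,6,7,8}: no change
Constraint 4 (W + U = Z) on D(W)={3,4,5,6,7,8} D(U)={4,5,6,7,8} D(Z)={3,4,5,6,8}: W {3,4,5,6,7,8}->{3,4}; U {4,5,6,7,8}->{4,5}; Z {3,4,5,6,8}->{8}
So after constraint 4: D(Z)={8}, size = 1

Answer: 1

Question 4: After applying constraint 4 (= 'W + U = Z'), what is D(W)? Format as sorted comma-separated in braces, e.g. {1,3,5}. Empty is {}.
Constraint 1 (V != Z) on D(V)={3,4,5,7,8} D(Z)={3,4,5,6,8}: no change
Constraint 2 (U != W) on D(U)={4,5,6,7,8} D(W)={3,4,5,6,7,8}: no change
Constraint 3 (Z != W) on D(Z)={3,4,5,6,8} D(W)={3,4,5,6,7,8}: no change
Constraint 4 (W + U = Z) on D(W)={3,4,5,6,7,8} D(U)={4,5,6,7,8} D(Z)={3,4,5,6,8}: W {3,4,5,6,7,8}->{3,4}; U {4,5,6,7,8}->{4,5}; Z {3,4,5,6,8}->{8}
So after constraint 4: D(W) = {3,4}

Answer: {3,4}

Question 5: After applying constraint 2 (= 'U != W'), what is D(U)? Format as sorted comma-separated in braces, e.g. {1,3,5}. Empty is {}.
Constraint 1 (V != Z) on D(V)={3,4,5,7,8} D(Z)={3,4,5,6,8}: no change
Constraint 2 (U != W) on D(U)={4,5,6,7,8} D(W)={3,4,5,6,7,8}: no change
So after constraint 2: D(U) = {4,5,6,7,8}

Answer: {4,5,6,7,8}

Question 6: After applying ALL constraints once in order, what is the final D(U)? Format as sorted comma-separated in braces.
Answer: {4,5}

Derivation:
Constraint 1 (V != Z) on D(V)={3,4,5,7,8} D(Z)={3,4,5,6,8}: no change
Constraint 2 (U != W) on D(U)={4,5,6,7,8} D(W)={3,4,5,6,7,8}: no change
Constraint 3 (Z != W) on D(Z)={3,4,5,6,8} D(W)={3,4,5,6,7,8}: no change
Constraint 4 (W + U = Z) on D(W)={3,4,5,6,7,8} D(U)={4,5,6,7,8} D(Z)={3,4,5,6,8}: W {3,4,5,6,7,8}->{3,4}; U {4,5,6,7,8}->{4,5}; Z {3,4,5,6,8}->{8}
So after all 4 constraints: D(U) = {4,5}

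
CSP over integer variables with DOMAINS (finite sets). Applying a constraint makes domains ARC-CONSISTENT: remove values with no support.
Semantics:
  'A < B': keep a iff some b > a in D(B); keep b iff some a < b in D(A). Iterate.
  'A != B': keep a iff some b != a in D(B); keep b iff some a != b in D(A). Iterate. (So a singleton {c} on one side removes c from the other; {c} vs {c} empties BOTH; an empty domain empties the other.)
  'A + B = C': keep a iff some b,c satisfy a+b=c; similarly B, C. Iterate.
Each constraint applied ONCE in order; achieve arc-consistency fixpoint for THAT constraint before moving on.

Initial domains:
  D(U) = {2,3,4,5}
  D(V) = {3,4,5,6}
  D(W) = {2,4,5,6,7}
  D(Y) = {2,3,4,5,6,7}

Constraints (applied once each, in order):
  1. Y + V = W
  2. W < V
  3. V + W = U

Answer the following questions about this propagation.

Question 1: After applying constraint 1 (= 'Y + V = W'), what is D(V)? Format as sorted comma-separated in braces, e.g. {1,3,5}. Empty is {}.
Answer: {3,4,5}

Derivation:
Constraint 1 (Y + V = W) on D(Y)={2,3,4,5,6,7} D(V)={3,4,5,6} D(W)={2,4,5,6,7}: Y {2,3,4,5,6,7}->{2,3,4}; V {3,4,5,6}->{3,4,5}; W {2,4,5,6,7}->{5,6,7}
So after constraint 1: D(V) = {3,4,5}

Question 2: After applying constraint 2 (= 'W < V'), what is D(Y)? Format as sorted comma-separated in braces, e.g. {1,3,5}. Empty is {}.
Answer: {2,3,4}

Derivation:
Constraint 1 (Y + V = W) on D(Y)={2,3,4,5,6,7} D(V)={3,4,5,6} D(W)={2,4,5,6,7}: Y {2,3,4,5,6,7}->{2,3,4}; V {3,4,5,6}->{3,4,5}; W {2,4,5,6,7}->{5,6,7}
Constraint 2 (W < V) on D(W)={5,6,7} D(V)={3,4,5}: W {5,6,7}->{}; V {3,4,5}->{}
So after constraint 2: D(Y) = {2,3,4}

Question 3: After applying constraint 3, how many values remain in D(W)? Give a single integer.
Answer: 0

Derivation:
Constraint 1 (Y + V = W) on D(Y)={2,3,4,5,6,7} D(V)={3,4,5,6} D(W)={2,4,5,6,7}: Y {2,3,4,5,6,7}->{2,3,4}; V {3,4,5,6}->{3,4,5}; W {2,4,5,6,7}->{5,6,7}
Constraint 2 (W < V) on D(W)={5,6,7} D(V)={3,4,5}: W {5,6,7}->{}; V {3,4,5}->{}
Constraint 3 (V + W = U) on D(V)={} D(W)={} D(U)={2,3,4,5}: U {2,3,4,5}->{}
So after constraint 3: D(W)={}, size = 0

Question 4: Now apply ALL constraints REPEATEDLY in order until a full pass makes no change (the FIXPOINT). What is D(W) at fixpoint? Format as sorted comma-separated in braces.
Answer: {}

Derivation:
pass 0 (initial): D(W)={2,4,5,6,7}
pass 1: U {2,3,4,5}->{}; V {3,4,5,6}->{}; W {2,4,5,6,7}->{}; Y {2,3,4,5,6,7}->{2,3,4}
pass 2: Y {2,3,4}->{}
pass 3: no change
Fixpoint after 3 passes: D(W) = {}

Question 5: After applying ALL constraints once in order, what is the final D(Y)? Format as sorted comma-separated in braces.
Answer: {2,3,4}

Derivation:
Constraint 1 (Y + V = W) on D(Y)={2,3,4,5,6,7} D(V)={3,4,5,6} D(W)={2,4,5,6,7}: Y {2,3,4,5,6,7}->{2,3,4}; V {3,4,5,6}->{3,4,5}; W {2,4,5,6,7}->{5,6,7}
Constraint 2 (W < V) on D(W)={5,6,7} D(V)={3,4,5}: W {5,6,7}->{}; V {3,4,5}->{}
Constraint 3 (V + W = U) on D(V)={} D(W)={} D(U)={2,3,4,5}: U {2,3,4,5}->{}
So after all 3 constraints: D(Y) = {2,3,4}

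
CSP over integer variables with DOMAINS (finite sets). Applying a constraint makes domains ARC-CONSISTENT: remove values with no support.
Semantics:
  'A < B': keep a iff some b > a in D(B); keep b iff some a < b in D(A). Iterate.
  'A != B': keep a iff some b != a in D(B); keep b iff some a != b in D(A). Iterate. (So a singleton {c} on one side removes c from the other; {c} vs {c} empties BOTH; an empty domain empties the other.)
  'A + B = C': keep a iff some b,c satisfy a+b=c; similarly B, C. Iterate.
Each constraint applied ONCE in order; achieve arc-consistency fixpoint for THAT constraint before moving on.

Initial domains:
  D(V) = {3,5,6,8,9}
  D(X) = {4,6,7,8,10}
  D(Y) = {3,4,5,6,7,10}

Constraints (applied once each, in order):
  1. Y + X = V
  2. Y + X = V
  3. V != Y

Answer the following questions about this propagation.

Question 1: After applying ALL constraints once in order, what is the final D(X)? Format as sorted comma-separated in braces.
Answer: {4,6}

Derivation:
Constraint 1 (Y + X = V) on D(Y)={3,4,5,6,7,10} D(X)={4,6,7,8,10} D(V)={3,5,6,8,9}: Y {3,4,5,6,7,10}->{3,4,5}; X {4,6,7,8,10}->{4,6}; V {3,5,6,8,9}->{8,9}
Constraint 2 (Y + X = V) on D(Y)={3,4,5} D(X)={4,6} D(V)={8,9}: no change
Constraint 3 (V != Y) on D(V)={8,9} D(Y)={3,4,5}: no change
So after all 3 constraints: D(X) = {4,6}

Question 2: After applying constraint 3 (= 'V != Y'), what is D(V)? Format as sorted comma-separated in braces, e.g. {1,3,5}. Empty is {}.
Constraint 1 (Y + X = V) on D(Y)={3,4,5,6,7,10} D(X)={4,6,7,8,10} D(V)={3,5,6,8,9}: Y {3,4,5,6,7,10}->{3,4,5}; X {4,6,7,8,10}->{4,6}; V {3,5,6,8,9}->{8,9}
Constraint 2 (Y + X = V) on D(Y)={3,4,5} D(X)={4,6} D(V)={8,9}: no change
Constraint 3 (V != Y) on D(V)={8,9} D(Y)={3,4,5}: no change
So after constraint 3: D(V) = {8,9}

Answer: {8,9}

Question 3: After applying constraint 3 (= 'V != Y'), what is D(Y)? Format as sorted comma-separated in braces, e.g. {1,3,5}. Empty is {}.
Answer: {3,4,5}

Derivation:
Constraint 1 (Y + X = V) on D(Y)={3,4,5,6,7,10} D(X)={4,6,7,8,10} D(V)={3,5,6,8,9}: Y {3,4,5,6,7,10}->{3,4,5}; X {4,6,7,8,10}->{4,6}; V {3,5,6,8,9}->{8,9}
Constraint 2 (Y + X = V) on D(Y)={3,4,5} D(X)={4,6} D(V)={8,9}: no change
Constraint 3 (V != Y) on D(V)={8,9} D(Y)={3,4,5}: no change
So after constraint 3: D(Y) = {3,4,5}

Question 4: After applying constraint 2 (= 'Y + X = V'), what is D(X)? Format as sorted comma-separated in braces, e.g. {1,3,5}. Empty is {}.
Answer: {4,6}

Derivation:
Constraint 1 (Y + X = V) on D(Y)={3,4,5,6,7,10} D(X)={4,6,7,8,10} D(V)={3,5,6,8,9}: Y {3,4,5,6,7,10}->{3,4,5}; X {4,6,7,8,10}->{4,6}; V {3,5,6,8,9}->{8,9}
Constraint 2 (Y + X = V) on D(Y)={3,4,5} D(X)={4,6} D(V)={8,9}: no change
So after constraint 2: D(X) = {4,6}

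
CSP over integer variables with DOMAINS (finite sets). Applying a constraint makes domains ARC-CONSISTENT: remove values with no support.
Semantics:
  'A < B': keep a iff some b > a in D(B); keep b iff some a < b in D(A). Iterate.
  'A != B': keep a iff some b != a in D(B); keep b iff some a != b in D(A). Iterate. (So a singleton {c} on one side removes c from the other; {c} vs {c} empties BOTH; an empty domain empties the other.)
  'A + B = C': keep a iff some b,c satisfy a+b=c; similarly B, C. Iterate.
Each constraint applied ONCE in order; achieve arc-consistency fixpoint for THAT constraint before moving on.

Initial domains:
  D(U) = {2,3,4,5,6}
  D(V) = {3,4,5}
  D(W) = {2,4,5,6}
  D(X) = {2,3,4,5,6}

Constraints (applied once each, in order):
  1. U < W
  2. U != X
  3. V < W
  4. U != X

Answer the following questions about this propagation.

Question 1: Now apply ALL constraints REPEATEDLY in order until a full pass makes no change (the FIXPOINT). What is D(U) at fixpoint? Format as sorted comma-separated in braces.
Answer: {2,3,4,5}

Derivation:
pass 0 (initial): D(U)={2,3,4,5,6}
pass 1: U {2,3,4,5,6}->{2,3,4,5}; W {2,4,5,6}->{4,5,6}
pass 2: no change
Fixpoint after 2 passes: D(U) = {2,3,4,5}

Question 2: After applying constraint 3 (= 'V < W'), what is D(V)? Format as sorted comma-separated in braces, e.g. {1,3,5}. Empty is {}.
Answer: {3,4,5}

Derivation:
Constraint 1 (U < W) on D(U)={2,3,4,5,6} D(W)={2,4,5,6}: U {2,3,4,5,6}->{2,3,4,5}; W {2,4,5,6}->{4,5,6}
Constraint 2 (U != X) on D(U)={2,3,4,5} D(X)={2,3,4,5,6}: no change
Constraint 3 (V < W) on D(V)={3,4,5} D(W)={4,5,6}: no change
So after constraint 3: D(V) = {3,4,5}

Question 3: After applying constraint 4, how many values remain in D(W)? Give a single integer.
Constraint 1 (U < W) on D(U)={2,3,4,5,6} D(W)={2,4,5,6}: U {2,3,4,5,6}->{2,3,4,5}; W {2,4,5,6}->{4,5,6}
Constraint 2 (U != X) on D(U)={2,3,4,5} D(X)={2,3,4,5,6}: no change
Constraint 3 (V < W) on D(V)={3,4,5} D(W)={4,5,6}: no change
Constraint 4 (U != X) on D(U)={2,3,4,5} D(X)={2,3,4,5,6}: no change
So after constraint 4: D(W)={4,5,6}, size = 3

Answer: 3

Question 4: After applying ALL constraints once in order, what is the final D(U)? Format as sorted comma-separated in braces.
Constraint 1 (U < W) on D(U)={2,3,4,5,6} D(W)={2,4,5,6}: U {2,3,4,5,6}->{2,3,4,5}; W {2,4,5,6}->{4,5,6}
Constraint 2 (U != X) on D(U)={2,3,4,5} D(X)={2,3,4,5,6}: no change
Constraint 3 (V < W) on D(V)={3,4,5} D(W)={4,5,6}: no change
Constraint 4 (U != X) on D(U)={2,3,4,5} D(X)={2,3,4,5,6}: no change
So after all 4 constraints: D(U) = {2,3,4,5}

Answer: {2,3,4,5}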